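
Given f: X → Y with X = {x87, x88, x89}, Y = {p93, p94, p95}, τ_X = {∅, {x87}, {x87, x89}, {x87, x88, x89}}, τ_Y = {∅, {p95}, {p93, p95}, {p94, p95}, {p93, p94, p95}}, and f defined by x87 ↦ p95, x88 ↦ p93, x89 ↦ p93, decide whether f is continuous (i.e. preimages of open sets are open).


f IS continuous.

Compute f^{-1}(U) for each U ∈ τ_Y:
  U = ∅: f^{-1}(U) = ∅ ∈ τ_X ✓.
  U = {p95}: f^{-1}(U) = {x87} ∈ τ_X ✓.
  U = {p93, p95}: f^{-1}(U) = {x87, x88, x89} ∈ τ_X ✓.
  U = {p94, p95}: f^{-1}(U) = {x87} ∈ τ_X ✓.
  U = {p93, p94, p95}: f^{-1}(U) = {x87, x88, x89} ∈ τ_X ✓.
Every preimage lies in τ_X, so f IS continuous.


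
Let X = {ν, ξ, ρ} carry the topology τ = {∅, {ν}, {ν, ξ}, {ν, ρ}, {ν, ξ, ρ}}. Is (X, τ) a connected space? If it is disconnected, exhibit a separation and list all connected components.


(X, τ) is connected.

Find clopen sets (U ∈ τ with X ∖ U ∈ τ):
  U = ∅, X ∖ U = {ν, ξ, ρ} — both open, so U is clopen.
  U = {ν, ξ, ρ}, X ∖ U = ∅ — both open, so U is clopen.
Only trivial clopens (∅ and X) exist, so (X, τ) is connected.
Compute connected components by grouping points that agree on all clopens:
  component: {ν, ξ, ρ}


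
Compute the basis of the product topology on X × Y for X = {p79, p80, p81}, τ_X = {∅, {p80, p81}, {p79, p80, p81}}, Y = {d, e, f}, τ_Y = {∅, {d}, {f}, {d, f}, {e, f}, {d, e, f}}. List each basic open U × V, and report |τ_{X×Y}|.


Basis B = {∅ × ∅, {p80, p81} × {d}, {p80, p81} × {f}, {p79, p80, p81} × {d}, {p79, p80, p81} × {f}, {p80, p81} × {d, f}, {p80, p81} × {e, f}, {p79, p80, p81} × {d, f}, {p79, p80, p81} × {e, f}, {p80, p81} × {d, e, f}, {p79, p80, p81} × {d, e, f}}; |τ_{X×Y}| = 18.

Enumerate products U × V with U ∈ τ_X, V ∈ τ_Y (deduplicated):
  ∅ × ∅ = {} (∅)
  {p80, p81} × {d} = {(p80,d), (p81,d)}
  {p80, p81} × {f} = {(p80,f), (p81,f)}
  {p79, p80, p81} × {d} = {(p79,d), (p80,d), (p81,d)}
  {p79, p80, p81} × {f} = {(p79,f), (p80,f), (p81,f)}
  {p80, p81} × {d, f} = {(p80,d), (p80,f), (p81,d), (p81,f)}
  {p80, p81} × {e, f} = {(p80,e), (p80,f), (p81,e), (p81,f)}
  {p79, p80, p81} × {d, f} = {(p79,d), (p79,f), (p80,d), (p80,f), (p81,d), (p81,f)}
  {p79, p80, p81} × {e, f} = {(p79,e), (p79,f), (p80,e), (p80,f), (p81,e), (p81,f)}
  {p80, p81} × {d, e, f} = {(p80,d), (p80,e), (p80,f), (p81,d), (p81,e), (p81,f)}
  {p79, p80, p81} × {d, e, f} = {(p79,d), (p79,e), (p79,f), (p80,d), (p80,e), (p80,f), (p81,d), (p81,e), (p81,f)}
These 11 distinct sets form the basis B.
Close under arbitrary unions to get τ_{X×Y}; counting gives |τ_{X×Y}| = 18.


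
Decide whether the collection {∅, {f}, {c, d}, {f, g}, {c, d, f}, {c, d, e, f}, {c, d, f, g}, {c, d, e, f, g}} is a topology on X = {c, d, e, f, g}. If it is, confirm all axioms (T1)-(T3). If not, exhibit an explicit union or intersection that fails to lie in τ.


τ IS a topology on X.

Axiom (T1): ∅ ∈ τ? Yes; X ∈ τ? Yes.
Axiom (T2/T3): check pairwise unions and intersections of members of τ.
All pairwise intersections and unions checked — each lies in τ. Therefore τ satisfies (T1), (T2), (T3): it IS a topology on X.


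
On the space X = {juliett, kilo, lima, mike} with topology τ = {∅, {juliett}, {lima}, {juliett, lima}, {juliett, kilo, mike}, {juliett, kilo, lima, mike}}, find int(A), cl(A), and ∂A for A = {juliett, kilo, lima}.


int(A) = {juliett, lima}, cl(A) = {juliett, kilo, lima, mike}, ∂A = {kilo, mike}.

Closed sets in (X, τ) are complements of opens:
  closed(X, τ) = {∅, {lima}, {kilo, mike}, {juliett, kilo, mike}, {kilo, lima, mike}, {juliett, kilo, lima, mike}}.
int(A) = ⋃ {U ∈ τ : U ⊆ A}. Opens contained in A: ∅, {juliett}, {lima}, {juliett, lima}.
Taking the union of these: int(A) = {juliett, lima}.
cl(A) = ⋂ {C closed : A ⊆ C}. Closed sets containing A: {juliett, kilo, lima, mike}.
Intersecting these: cl(A) = {juliett, kilo, lima, mike}.
∂A = cl(A) ∖ int(A) = {juliett, kilo, lima, mike} ∖ {juliett, lima} = {kilo, mike}.


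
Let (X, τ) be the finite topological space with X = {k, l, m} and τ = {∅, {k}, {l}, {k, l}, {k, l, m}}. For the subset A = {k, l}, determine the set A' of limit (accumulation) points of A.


A' = {m}

For each x ∈ X, list the open sets U ∈ τ with x ∈ U, then check whether U ∩ (A ∖ {x}) ≠ ∅ for every such U.
  x = k: open {k} ∋ x has {k} ∩ (A ∖ {k}) = ∅, so x is NOT a limit point.
  x = l: open {l} ∋ x has {l} ∩ (A ∖ {l}) = ∅, so x is NOT a limit point.
  x = m: opens ∋ x are {k, l, m}; each meets A ∖ {m}, so x IS a limit point.
Collecting: A' = {m}.


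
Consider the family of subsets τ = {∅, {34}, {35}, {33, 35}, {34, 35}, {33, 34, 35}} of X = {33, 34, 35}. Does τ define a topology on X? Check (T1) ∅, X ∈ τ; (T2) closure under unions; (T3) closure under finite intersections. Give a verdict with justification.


τ IS a topology on X.

Axiom (T1): ∅ ∈ τ? Yes; X ∈ τ? Yes.
Axiom (T2/T3): check pairwise unions and intersections of members of τ.
All pairwise intersections and unions checked — each lies in τ. Therefore τ satisfies (T1), (T2), (T3): it IS a topology on X.


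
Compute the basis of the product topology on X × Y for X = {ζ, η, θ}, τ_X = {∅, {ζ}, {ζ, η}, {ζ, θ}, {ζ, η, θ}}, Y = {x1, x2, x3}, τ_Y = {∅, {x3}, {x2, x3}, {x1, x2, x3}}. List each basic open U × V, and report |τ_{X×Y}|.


Basis B = {∅ × ∅, {ζ} × {x3}, {ζ} × {x2, x3}, {ζ, η} × {x3}, {ζ, θ} × {x3}, {ζ} × {x1, x2, x3}, {ζ, η, θ} × {x3}, {ζ, η} × {x2, x3}, {ζ, θ} × {x2, x3}, {ζ, η} × {x1, x2, x3}, {ζ, θ} × {x1, x2, x3}, {ζ, η, θ} × {x2, x3}, {ζ, η, θ} × {x1, x2, x3}}; |τ_{X×Y}| = 30.

Enumerate products U × V with U ∈ τ_X, V ∈ τ_Y (deduplicated):
  ∅ × ∅ = {} (∅)
  {ζ} × {x3} = {(ζ,x3)}
  {ζ} × {x2, x3} = {(ζ,x2), (ζ,x3)}
  {ζ, η} × {x3} = {(ζ,x3), (η,x3)}
  {ζ, θ} × {x3} = {(ζ,x3), (θ,x3)}
  {ζ} × {x1, x2, x3} = {(ζ,x1), (ζ,x2), (ζ,x3)}
  {ζ, η, θ} × {x3} = {(ζ,x3), (η,x3), (θ,x3)}
  {ζ, η} × {x2, x3} = {(ζ,x2), (ζ,x3), (η,x2), (η,x3)}
  {ζ, θ} × {x2, x3} = {(ζ,x2), (ζ,x3), (θ,x2), (θ,x3)}
  {ζ, η} × {x1, x2, x3} = {(ζ,x1), (ζ,x2), (ζ,x3), (η,x1), (η,x2), (η,x3)}
  {ζ, θ} × {x1, x2, x3} = {(ζ,x1), (ζ,x2), (ζ,x3), (θ,x1), (θ,x2), (θ,x3)}
  {ζ, η, θ} × {x2, x3} = {(ζ,x2), (ζ,x3), (η,x2), (η,x3), (θ,x2), (θ,x3)}
  {ζ, η, θ} × {x1, x2, x3} = {(ζ,x1), (ζ,x2), (ζ,x3), (η,x1), (η,x2), (η,x3), (θ,x1), (θ,x2), (θ,x3)}
These 13 distinct sets form the basis B.
Close under arbitrary unions to get τ_{X×Y}; counting gives |τ_{X×Y}| = 30.


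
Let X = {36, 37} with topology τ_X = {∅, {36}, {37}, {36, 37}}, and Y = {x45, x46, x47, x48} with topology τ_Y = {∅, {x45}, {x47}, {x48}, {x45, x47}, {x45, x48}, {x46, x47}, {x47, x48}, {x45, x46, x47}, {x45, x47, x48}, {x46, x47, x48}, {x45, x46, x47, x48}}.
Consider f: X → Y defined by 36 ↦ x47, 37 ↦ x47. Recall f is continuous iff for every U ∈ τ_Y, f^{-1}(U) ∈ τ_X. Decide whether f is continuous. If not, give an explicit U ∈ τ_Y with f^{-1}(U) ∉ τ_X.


f IS continuous.

Compute f^{-1}(U) for each U ∈ τ_Y:
  U = ∅: f^{-1}(U) = ∅ ∈ τ_X ✓.
  U = {x45}: f^{-1}(U) = ∅ ∈ τ_X ✓.
  U = {x47}: f^{-1}(U) = {36, 37} ∈ τ_X ✓.
  U = {x48}: f^{-1}(U) = ∅ ∈ τ_X ✓.
  U = {x45, x47}: f^{-1}(U) = {36, 37} ∈ τ_X ✓.
  U = {x45, x48}: f^{-1}(U) = ∅ ∈ τ_X ✓.
  U = {x46, x47}: f^{-1}(U) = {36, 37} ∈ τ_X ✓.
  U = {x47, x48}: f^{-1}(U) = {36, 37} ∈ τ_X ✓.
  U = {x45, x46, x47}: f^{-1}(U) = {36, 37} ∈ τ_X ✓.
  U = {x45, x47, x48}: f^{-1}(U) = {36, 37} ∈ τ_X ✓.
  U = {x46, x47, x48}: f^{-1}(U) = {36, 37} ∈ τ_X ✓.
  U = {x45, x46, x47, x48}: f^{-1}(U) = {36, 37} ∈ τ_X ✓.
Every preimage lies in τ_X, so f IS continuous.


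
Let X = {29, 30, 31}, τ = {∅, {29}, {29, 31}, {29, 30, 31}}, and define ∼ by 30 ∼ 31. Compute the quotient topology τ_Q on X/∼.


X/∼ = {[29], [30=31]}; |τ_Q| = 3.

Equivalence classes: [29], [30=31].
Quotient map π: X → X/∼ sends 29 ↦ [29], 30 ↦ [30=31], 31 ↦ [30=31].
For each subset V ⊆ X/∼, compute π^{-1}(V) ⊆ X and check whether π^{-1}(V) ∈ τ. V is open in τ_Q iff π^{-1}(V) ∈ τ.
  V = {}: π^{-1}(V) = ∅ ∈ τ ✓.
  V = {[29]}: π^{-1}(V) = {29} ∈ τ ✓.
  V = {[30=31]}: π^{-1}(V) = {30, 31} ∉ τ ✗.
  V = {[29], [30=31]}: π^{-1}(V) = {29, 30, 31} ∈ τ ✓.
Open sets in the quotient: τ_Q = {{}, {[29]}, {[29], [30=31]}} (3 elements).


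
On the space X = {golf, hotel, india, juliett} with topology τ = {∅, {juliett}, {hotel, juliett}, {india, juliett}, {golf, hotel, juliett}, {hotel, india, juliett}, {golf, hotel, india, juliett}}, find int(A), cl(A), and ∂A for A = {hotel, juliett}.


int(A) = {hotel, juliett}, cl(A) = {golf, hotel, india, juliett}, ∂A = {golf, india}.

Closed sets in (X, τ) are complements of opens:
  closed(X, τ) = {∅, {golf}, {india}, {golf, hotel}, {golf, india}, {golf, hotel, india}, {golf, hotel, india, juliett}}.
int(A) = ⋃ {U ∈ τ : U ⊆ A}. Opens contained in A: ∅, {juliett}, {hotel, juliett}.
Taking the union of these: int(A) = {hotel, juliett}.
cl(A) = ⋂ {C closed : A ⊆ C}. Closed sets containing A: {golf, hotel, india, juliett}.
Intersecting these: cl(A) = {golf, hotel, india, juliett}.
∂A = cl(A) ∖ int(A) = {golf, hotel, india, juliett} ∖ {hotel, juliett} = {golf, india}.


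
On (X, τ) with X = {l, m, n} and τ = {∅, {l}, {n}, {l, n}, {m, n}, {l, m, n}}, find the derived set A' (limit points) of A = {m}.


A' = ∅

For each x ∈ X, list the open sets U ∈ τ with x ∈ U, then check whether U ∩ (A ∖ {x}) ≠ ∅ for every such U.
  x = l: open {l} ∋ x has {l} ∩ (A ∖ {l}) = ∅, so x is NOT a limit point.
  x = m: open {m, n} ∋ x has {m, n} ∩ (A ∖ {m}) = ∅, so x is NOT a limit point.
  x = n: open {n} ∋ x has {n} ∩ (A ∖ {n}) = ∅, so x is NOT a limit point.
Collecting: A' = ∅.


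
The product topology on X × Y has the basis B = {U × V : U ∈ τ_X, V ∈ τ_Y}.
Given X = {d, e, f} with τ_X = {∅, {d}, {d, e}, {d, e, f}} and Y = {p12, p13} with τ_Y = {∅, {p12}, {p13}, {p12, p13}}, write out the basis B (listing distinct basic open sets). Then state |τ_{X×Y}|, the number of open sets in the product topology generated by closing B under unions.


Basis B = {∅ × ∅, {d} × {p12}, {d} × {p13}, {d} × {p12, p13}, {d, e} × {p12}, {d, e} × {p13}, {d, e, f} × {p12}, {d, e, f} × {p13}, {d, e} × {p12, p13}, {d, e, f} × {p12, p13}}; |τ_{X×Y}| = 16.

Enumerate products U × V with U ∈ τ_X, V ∈ τ_Y (deduplicated):
  ∅ × ∅ = {} (∅)
  {d} × {p12} = {(d,p12)}
  {d} × {p13} = {(d,p13)}
  {d} × {p12, p13} = {(d,p12), (d,p13)}
  {d, e} × {p12} = {(d,p12), (e,p12)}
  {d, e} × {p13} = {(d,p13), (e,p13)}
  {d, e, f} × {p12} = {(d,p12), (e,p12), (f,p12)}
  {d, e, f} × {p13} = {(d,p13), (e,p13), (f,p13)}
  {d, e} × {p12, p13} = {(d,p12), (d,p13), (e,p12), (e,p13)}
  {d, e, f} × {p12, p13} = {(d,p12), (d,p13), (e,p12), (e,p13), (f,p12), (f,p13)}
These 10 distinct sets form the basis B.
Close under arbitrary unions to get τ_{X×Y}; counting gives |τ_{X×Y}| = 16.


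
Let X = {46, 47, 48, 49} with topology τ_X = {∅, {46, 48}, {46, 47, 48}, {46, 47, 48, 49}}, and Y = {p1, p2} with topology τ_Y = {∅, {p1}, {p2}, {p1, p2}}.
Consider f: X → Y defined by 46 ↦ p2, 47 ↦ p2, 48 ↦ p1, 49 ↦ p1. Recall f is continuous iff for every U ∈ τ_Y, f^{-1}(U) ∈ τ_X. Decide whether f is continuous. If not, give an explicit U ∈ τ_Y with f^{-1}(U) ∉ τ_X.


f is NOT continuous.

Compute f^{-1}(U) for each U ∈ τ_Y:
  U = ∅: f^{-1}(U) = ∅ ∈ τ_X ✓.
  U = {p1}: f^{-1}(U) = {48, 49} ∉ τ_X ✗.
  U = {p2}: f^{-1}(U) = {46, 47} ∉ τ_X ✗.
  U = {p1, p2}: f^{-1}(U) = {46, 47, 48, 49} ∈ τ_X ✓.
Found U = {p1} with f^{-1}(U) = {48, 49} not in τ_X. Therefore f is NOT continuous.


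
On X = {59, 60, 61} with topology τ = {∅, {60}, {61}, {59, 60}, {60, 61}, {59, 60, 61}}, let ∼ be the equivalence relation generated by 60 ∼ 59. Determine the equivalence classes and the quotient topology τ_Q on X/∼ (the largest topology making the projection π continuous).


X/∼ = {[59=60], [61]}; |τ_Q| = 4.

Equivalence classes: [59=60], [61].
Quotient map π: X → X/∼ sends 59 ↦ [59=60], 60 ↦ [59=60], 61 ↦ [61].
For each subset V ⊆ X/∼, compute π^{-1}(V) ⊆ X and check whether π^{-1}(V) ∈ τ. V is open in τ_Q iff π^{-1}(V) ∈ τ.
  V = {}: π^{-1}(V) = ∅ ∈ τ ✓.
  V = {[59=60]}: π^{-1}(V) = {59, 60} ∈ τ ✓.
  V = {[61]}: π^{-1}(V) = {61} ∈ τ ✓.
  V = {[59=60], [61]}: π^{-1}(V) = {59, 60, 61} ∈ τ ✓.
Open sets in the quotient: τ_Q = {{}, {[59=60]}, {[61]}, {[59=60], [61]}} (4 elements).


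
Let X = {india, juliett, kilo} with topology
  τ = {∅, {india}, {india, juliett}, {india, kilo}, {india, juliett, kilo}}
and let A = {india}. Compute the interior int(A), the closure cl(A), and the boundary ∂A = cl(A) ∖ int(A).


int(A) = {india}, cl(A) = {india, juliett, kilo}, ∂A = {juliett, kilo}.

Closed sets in (X, τ) are complements of opens:
  closed(X, τ) = {∅, {juliett}, {kilo}, {juliett, kilo}, {india, juliett, kilo}}.
int(A) = ⋃ {U ∈ τ : U ⊆ A}. Opens contained in A: ∅, {india}.
Taking the union of these: int(A) = {india}.
cl(A) = ⋂ {C closed : A ⊆ C}. Closed sets containing A: {india, juliett, kilo}.
Intersecting these: cl(A) = {india, juliett, kilo}.
∂A = cl(A) ∖ int(A) = {india, juliett, kilo} ∖ {india} = {juliett, kilo}.


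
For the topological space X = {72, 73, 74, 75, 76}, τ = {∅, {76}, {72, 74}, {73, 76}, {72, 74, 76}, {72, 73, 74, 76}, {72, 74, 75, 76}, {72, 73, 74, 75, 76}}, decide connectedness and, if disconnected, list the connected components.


(X, τ) is connected.

Find clopen sets (U ∈ τ with X ∖ U ∈ τ):
  U = ∅, X ∖ U = {72, 73, 74, 75, 76} — both open, so U is clopen.
  U = {72, 73, 74, 75, 76}, X ∖ U = ∅ — both open, so U is clopen.
Only trivial clopens (∅ and X) exist, so (X, τ) is connected.
Compute connected components by grouping points that agree on all clopens:
  component: {72, 73, 74, 75, 76}


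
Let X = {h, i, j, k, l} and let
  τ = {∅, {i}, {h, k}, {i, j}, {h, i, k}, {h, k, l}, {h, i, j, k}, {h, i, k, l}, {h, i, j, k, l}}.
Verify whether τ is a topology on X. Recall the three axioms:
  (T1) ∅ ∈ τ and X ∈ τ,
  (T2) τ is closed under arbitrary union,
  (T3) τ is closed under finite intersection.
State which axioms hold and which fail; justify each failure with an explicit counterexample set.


τ IS a topology on X.

Axiom (T1): ∅ ∈ τ? Yes; X ∈ τ? Yes.
Axiom (T2/T3): check pairwise unions and intersections of members of τ.
All pairwise intersections and unions checked — each lies in τ. Therefore τ satisfies (T1), (T2), (T3): it IS a topology on X.


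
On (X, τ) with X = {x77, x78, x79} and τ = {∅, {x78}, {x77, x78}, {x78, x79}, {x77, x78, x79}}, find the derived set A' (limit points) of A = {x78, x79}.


A' = {x77, x79}

For each x ∈ X, list the open sets U ∈ τ with x ∈ U, then check whether U ∩ (A ∖ {x}) ≠ ∅ for every such U.
  x = x77: opens ∋ x are {x77, x78}, {x77, x78, x79}; each meets A ∖ {x77}, so x IS a limit point.
  x = x78: open {x78} ∋ x has {x78} ∩ (A ∖ {x78}) = ∅, so x is NOT a limit point.
  x = x79: opens ∋ x are {x78, x79}, {x77, x78, x79}; each meets A ∖ {x79}, so x IS a limit point.
Collecting: A' = {x77, x79}.


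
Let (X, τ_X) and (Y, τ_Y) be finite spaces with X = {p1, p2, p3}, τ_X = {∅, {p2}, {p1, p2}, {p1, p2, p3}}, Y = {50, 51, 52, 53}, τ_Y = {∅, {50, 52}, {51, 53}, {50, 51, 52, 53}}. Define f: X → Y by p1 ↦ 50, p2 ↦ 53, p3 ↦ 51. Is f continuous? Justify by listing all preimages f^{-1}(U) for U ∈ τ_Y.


f is NOT continuous.

Compute f^{-1}(U) for each U ∈ τ_Y:
  U = ∅: f^{-1}(U) = ∅ ∈ τ_X ✓.
  U = {50, 52}: f^{-1}(U) = {p1} ∉ τ_X ✗.
  U = {51, 53}: f^{-1}(U) = {p2, p3} ∉ τ_X ✗.
  U = {50, 51, 52, 53}: f^{-1}(U) = {p1, p2, p3} ∈ τ_X ✓.
Found U = {50, 52} with f^{-1}(U) = {p1} not in τ_X. Therefore f is NOT continuous.


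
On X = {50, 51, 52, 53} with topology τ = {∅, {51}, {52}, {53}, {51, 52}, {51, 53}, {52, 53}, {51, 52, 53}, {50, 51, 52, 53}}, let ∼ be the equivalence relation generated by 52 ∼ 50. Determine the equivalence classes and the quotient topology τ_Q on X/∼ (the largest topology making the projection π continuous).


X/∼ = {[50=52], [51], [53]}; |τ_Q| = 5.

Equivalence classes: [50=52], [51], [53].
Quotient map π: X → X/∼ sends 50 ↦ [50=52], 51 ↦ [51], 52 ↦ [50=52], 53 ↦ [53].
For each subset V ⊆ X/∼, compute π^{-1}(V) ⊆ X and check whether π^{-1}(V) ∈ τ. V is open in τ_Q iff π^{-1}(V) ∈ τ.
  V = {}: π^{-1}(V) = ∅ ∈ τ ✓.
  V = {[50=52]}: π^{-1}(V) = {50, 52} ∉ τ ✗.
  V = {[51]}: π^{-1}(V) = {51} ∈ τ ✓.
  V = {[50=52], [51]}: π^{-1}(V) = {50, 51, 52} ∉ τ ✗.
  V = {[53]}: π^{-1}(V) = {53} ∈ τ ✓.
  V = {[50=52], [53]}: π^{-1}(V) = {50, 52, 53} ∉ τ ✗.
  V = {[51], [53]}: π^{-1}(V) = {51, 53} ∈ τ ✓.
  V = {[50=52], [51], [53]}: π^{-1}(V) = {50, 51, 52, 53} ∈ τ ✓.
Open sets in the quotient: τ_Q = {{}, {[51]}, {[53]}, {[51], [53]}, {[50=52], [51], [53]}} (5 elements).


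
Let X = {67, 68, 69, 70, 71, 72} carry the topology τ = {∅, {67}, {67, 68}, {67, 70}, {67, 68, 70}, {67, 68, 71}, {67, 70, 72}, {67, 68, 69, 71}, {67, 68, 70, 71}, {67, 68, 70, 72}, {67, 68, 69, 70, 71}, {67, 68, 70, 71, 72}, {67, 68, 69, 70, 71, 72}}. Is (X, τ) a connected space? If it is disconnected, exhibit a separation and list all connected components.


(X, τ) is connected.

Find clopen sets (U ∈ τ with X ∖ U ∈ τ):
  U = ∅, X ∖ U = {67, 68, 69, 70, 71, 72} — both open, so U is clopen.
  U = {67, 68, 69, 70, 71, 72}, X ∖ U = ∅ — both open, so U is clopen.
Only trivial clopens (∅ and X) exist, so (X, τ) is connected.
Compute connected components by grouping points that agree on all clopens:
  component: {67, 68, 69, 70, 71, 72}


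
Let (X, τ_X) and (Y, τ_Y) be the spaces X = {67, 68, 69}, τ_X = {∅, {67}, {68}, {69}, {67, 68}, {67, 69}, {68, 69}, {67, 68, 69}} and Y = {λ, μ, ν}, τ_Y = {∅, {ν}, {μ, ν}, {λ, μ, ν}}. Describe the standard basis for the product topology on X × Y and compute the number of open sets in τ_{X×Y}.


Basis B = {∅ × ∅, {67} × {ν}, {68} × {ν}, {69} × {ν}, {67} × {μ, ν}, {67, 68} × {ν}, {67, 69} × {ν}, {68} × {μ, ν}, {68, 69} × {ν}, {69} × {μ, ν}, {67} × {λ, μ, ν}, {67, 68, 69} × {ν}, {68} × {λ, μ, ν}, {69} × {λ, μ, ν}, {67, 68} × {μ, ν}, {67, 69} × {μ, ν}, {68, 69} × {μ, ν}, {67, 68} × {λ, μ, ν}, {67, 69} × {λ, μ, ν}, {67, 68, 69} × {μ, ν}, {68, 69} × {λ, μ, ν}, {67, 68, 69} × {λ, μ, ν}}; |τ_{X×Y}| = 64.

Enumerate products U × V with U ∈ τ_X, V ∈ τ_Y (deduplicated):
  ∅ × ∅ = {} (∅)
  {67} × {ν} = {(67,ν)}
  {68} × {ν} = {(68,ν)}
  {69} × {ν} = {(69,ν)}
  {67} × {μ, ν} = {(67,μ), (67,ν)}
  {67, 68} × {ν} = {(67,ν), (68,ν)}
  {67, 69} × {ν} = {(67,ν), (69,ν)}
  {68} × {μ, ν} = {(68,μ), (68,ν)}
  {68, 69} × {ν} = {(68,ν), (69,ν)}
  {69} × {μ, ν} = {(69,μ), (69,ν)}
  {67} × {λ, μ, ν} = {(67,λ), (67,μ), (67,ν)}
  {67, 68, 69} × {ν} = {(67,ν), (68,ν), (69,ν)}
  {68} × {λ, μ, ν} = {(68,λ), (68,μ), (68,ν)}
  {69} × {λ, μ, ν} = {(69,λ), (69,μ), (69,ν)}
  {67, 68} × {μ, ν} = {(67,μ), (67,ν), (68,μ), (68,ν)}
  {67, 69} × {μ, ν} = {(67,μ), (67,ν), (69,μ), (69,ν)}
  {68, 69} × {μ, ν} = {(68,μ), (68,ν), (69,μ), (69,ν)}
  {67, 68} × {λ, μ, ν} = {(67,λ), (67,μ), (67,ν), (68,λ), (68,μ), (68,ν)}
  {67, 69} × {λ, μ, ν} = {(67,λ), (67,μ), (67,ν), (69,λ), (69,μ), (69,ν)}
  {67, 68, 69} × {μ, ν} = {(67,μ), (67,ν), (68,μ), (68,ν), (69,μ), (69,ν)}
  {68, 69} × {λ, μ, ν} = {(68,λ), (68,μ), (68,ν), (69,λ), (69,μ), (69,ν)}
  {67, 68, 69} × {λ, μ, ν} = {(67,λ), (67,μ), (67,ν), (68,λ), (68,μ), (68,ν), (69,λ), (69,μ), (69,ν)}
These 22 distinct sets form the basis B.
Close under arbitrary unions to get τ_{X×Y}; counting gives |τ_{X×Y}| = 64.


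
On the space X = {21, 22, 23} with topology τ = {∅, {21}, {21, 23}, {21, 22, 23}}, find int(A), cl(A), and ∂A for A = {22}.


int(A) = ∅, cl(A) = {22}, ∂A = {22}.

Closed sets in (X, τ) are complements of opens:
  closed(X, τ) = {∅, {22}, {22, 23}, {21, 22, 23}}.
int(A) = ⋃ {U ∈ τ : U ⊆ A}. Opens contained in A: ∅.
Taking the union of these: int(A) = ∅.
cl(A) = ⋂ {C closed : A ⊆ C}. Closed sets containing A: {22}, {22, 23}, {21, 22, 23}.
Intersecting these: cl(A) = {22}.
∂A = cl(A) ∖ int(A) = {22} ∖ ∅ = {22}.


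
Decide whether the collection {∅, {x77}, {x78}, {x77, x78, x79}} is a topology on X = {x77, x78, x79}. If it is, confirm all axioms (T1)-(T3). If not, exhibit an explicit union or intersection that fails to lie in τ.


τ is NOT a topology on X.

Axiom (T1): ∅ ∈ τ? Yes; X ∈ τ? Yes.
Axiom (T2/T3): check pairwise unions and intersections of members of τ.
Counterexample for (T2): {x77} ∪ {x78} = {x77, x78} ∉ τ. Therefore τ is NOT a topology.


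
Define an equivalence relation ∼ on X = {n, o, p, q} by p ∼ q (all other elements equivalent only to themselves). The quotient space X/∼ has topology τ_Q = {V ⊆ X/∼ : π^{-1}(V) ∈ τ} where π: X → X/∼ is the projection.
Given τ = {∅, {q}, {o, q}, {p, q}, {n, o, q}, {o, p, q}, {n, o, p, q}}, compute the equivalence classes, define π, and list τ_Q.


X/∼ = {[n], [o], [p=q]}; |τ_Q| = 4.

Equivalence classes: [n], [o], [p=q].
Quotient map π: X → X/∼ sends n ↦ [n], o ↦ [o], p ↦ [p=q], q ↦ [p=q].
For each subset V ⊆ X/∼, compute π^{-1}(V) ⊆ X and check whether π^{-1}(V) ∈ τ. V is open in τ_Q iff π^{-1}(V) ∈ τ.
  V = {}: π^{-1}(V) = ∅ ∈ τ ✓.
  V = {[n]}: π^{-1}(V) = {n} ∉ τ ✗.
  V = {[o]}: π^{-1}(V) = {o} ∉ τ ✗.
  V = {[n], [o]}: π^{-1}(V) = {n, o} ∉ τ ✗.
  V = {[p=q]}: π^{-1}(V) = {p, q} ∈ τ ✓.
  V = {[n], [p=q]}: π^{-1}(V) = {n, p, q} ∉ τ ✗.
  V = {[o], [p=q]}: π^{-1}(V) = {o, p, q} ∈ τ ✓.
  V = {[n], [o], [p=q]}: π^{-1}(V) = {n, o, p, q} ∈ τ ✓.
Open sets in the quotient: τ_Q = {{}, {[p=q]}, {[o], [p=q]}, {[n], [o], [p=q]}} (4 elements).


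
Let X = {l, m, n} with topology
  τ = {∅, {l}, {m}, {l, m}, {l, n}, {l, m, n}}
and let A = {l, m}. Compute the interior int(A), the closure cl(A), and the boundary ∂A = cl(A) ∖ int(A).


int(A) = {l, m}, cl(A) = {l, m, n}, ∂A = {n}.

Closed sets in (X, τ) are complements of opens:
  closed(X, τ) = {∅, {m}, {n}, {l, n}, {m, n}, {l, m, n}}.
int(A) = ⋃ {U ∈ τ : U ⊆ A}. Opens contained in A: ∅, {l}, {m}, {l, m}.
Taking the union of these: int(A) = {l, m}.
cl(A) = ⋂ {C closed : A ⊆ C}. Closed sets containing A: {l, m, n}.
Intersecting these: cl(A) = {l, m, n}.
∂A = cl(A) ∖ int(A) = {l, m, n} ∖ {l, m} = {n}.


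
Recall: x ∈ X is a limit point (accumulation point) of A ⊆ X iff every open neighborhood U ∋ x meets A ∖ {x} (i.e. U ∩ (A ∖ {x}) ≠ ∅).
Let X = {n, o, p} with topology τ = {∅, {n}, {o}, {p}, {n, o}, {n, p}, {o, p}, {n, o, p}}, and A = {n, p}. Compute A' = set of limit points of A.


A' = ∅

For each x ∈ X, list the open sets U ∈ τ with x ∈ U, then check whether U ∩ (A ∖ {x}) ≠ ∅ for every such U.
  x = n: open {n} ∋ x has {n} ∩ (A ∖ {n}) = ∅, so x is NOT a limit point.
  x = o: open {o} ∋ x has {o} ∩ (A ∖ {o}) = ∅, so x is NOT a limit point.
  x = p: open {p} ∋ x has {p} ∩ (A ∖ {p}) = ∅, so x is NOT a limit point.
Collecting: A' = ∅.


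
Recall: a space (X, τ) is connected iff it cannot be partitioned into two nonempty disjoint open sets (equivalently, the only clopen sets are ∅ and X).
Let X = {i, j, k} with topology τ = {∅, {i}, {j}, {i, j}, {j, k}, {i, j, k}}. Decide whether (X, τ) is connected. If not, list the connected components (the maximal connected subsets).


(X, τ) is disconnected; components = [{i}, {j, k}].

Find clopen sets (U ∈ τ with X ∖ U ∈ τ):
  U = ∅, X ∖ U = {i, j, k} — both open, so U is clopen.
  U = {i}, X ∖ U = {j, k} — both open, so U is clopen.
  U = {j, k}, X ∖ U = {i} — both open, so U is clopen.
  U = {i, j, k}, X ∖ U = ∅ — both open, so U is clopen.
Nontrivial clopen(s) exist: e.g. {i}. So (X, τ) is disconnected.
Compute connected components by grouping points that agree on all clopens:
  component: {i}
  component: {j, k}


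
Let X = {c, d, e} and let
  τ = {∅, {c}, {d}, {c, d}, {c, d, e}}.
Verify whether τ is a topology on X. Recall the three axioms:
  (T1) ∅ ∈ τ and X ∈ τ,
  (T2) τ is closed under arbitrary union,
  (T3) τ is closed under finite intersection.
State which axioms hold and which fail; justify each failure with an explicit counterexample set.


τ IS a topology on X.

Axiom (T1): ∅ ∈ τ? Yes; X ∈ τ? Yes.
Axiom (T2/T3): check pairwise unions and intersections of members of τ.
All pairwise intersections and unions checked — each lies in τ. Therefore τ satisfies (T1), (T2), (T3): it IS a topology on X.


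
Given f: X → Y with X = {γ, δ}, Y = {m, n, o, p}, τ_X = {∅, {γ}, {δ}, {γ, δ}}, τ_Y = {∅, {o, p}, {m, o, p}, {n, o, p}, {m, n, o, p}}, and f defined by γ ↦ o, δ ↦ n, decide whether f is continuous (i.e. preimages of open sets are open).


f IS continuous.

Compute f^{-1}(U) for each U ∈ τ_Y:
  U = ∅: f^{-1}(U) = ∅ ∈ τ_X ✓.
  U = {o, p}: f^{-1}(U) = {γ} ∈ τ_X ✓.
  U = {m, o, p}: f^{-1}(U) = {γ} ∈ τ_X ✓.
  U = {n, o, p}: f^{-1}(U) = {γ, δ} ∈ τ_X ✓.
  U = {m, n, o, p}: f^{-1}(U) = {γ, δ} ∈ τ_X ✓.
Every preimage lies in τ_X, so f IS continuous.


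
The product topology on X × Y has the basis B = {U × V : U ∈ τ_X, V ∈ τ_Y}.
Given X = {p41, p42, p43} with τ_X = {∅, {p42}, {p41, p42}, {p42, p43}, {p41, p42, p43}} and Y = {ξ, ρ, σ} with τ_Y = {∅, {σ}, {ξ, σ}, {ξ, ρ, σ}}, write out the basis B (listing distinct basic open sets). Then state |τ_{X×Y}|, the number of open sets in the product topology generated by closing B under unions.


Basis B = {∅ × ∅, {p42} × {σ}, {p41, p42} × {σ}, {p42} × {ξ, σ}, {p42, p43} × {σ}, {p41, p42, p43} × {σ}, {p42} × {ξ, ρ, σ}, {p41, p42} × {ξ, σ}, {p42, p43} × {ξ, σ}, {p41, p42} × {ξ, ρ, σ}, {p41, p42, p43} × {ξ, σ}, {p42, p43} × {ξ, ρ, σ}, {p41, p42, p43} × {ξ, ρ, σ}}; |τ_{X×Y}| = 30.

Enumerate products U × V with U ∈ τ_X, V ∈ τ_Y (deduplicated):
  ∅ × ∅ = {} (∅)
  {p42} × {σ} = {(p42,σ)}
  {p41, p42} × {σ} = {(p41,σ), (p42,σ)}
  {p42} × {ξ, σ} = {(p42,ξ), (p42,σ)}
  {p42, p43} × {σ} = {(p42,σ), (p43,σ)}
  {p41, p42, p43} × {σ} = {(p41,σ), (p42,σ), (p43,σ)}
  {p42} × {ξ, ρ, σ} = {(p42,ξ), (p42,ρ), (p42,σ)}
  {p41, p42} × {ξ, σ} = {(p41,ξ), (p41,σ), (p42,ξ), (p42,σ)}
  {p42, p43} × {ξ, σ} = {(p42,ξ), (p42,σ), (p43,ξ), (p43,σ)}
  {p41, p42} × {ξ, ρ, σ} = {(p41,ξ), (p41,ρ), (p41,σ), (p42,ξ), (p42,ρ), (p42,σ)}
  {p41, p42, p43} × {ξ, σ} = {(p41,ξ), (p41,σ), (p42,ξ), (p42,σ), (p43,ξ), (p43,σ)}
  {p42, p43} × {ξ, ρ, σ} = {(p42,ξ), (p42,ρ), (p42,σ), (p43,ξ), (p43,ρ), (p43,σ)}
  {p41, p42, p43} × {ξ, ρ, σ} = {(p41,ξ), (p41,ρ), (p41,σ), (p42,ξ), (p42,ρ), (p42,σ), (p43,ξ), (p43,ρ), (p43,σ)}
These 13 distinct sets form the basis B.
Close under arbitrary unions to get τ_{X×Y}; counting gives |τ_{X×Y}| = 30.


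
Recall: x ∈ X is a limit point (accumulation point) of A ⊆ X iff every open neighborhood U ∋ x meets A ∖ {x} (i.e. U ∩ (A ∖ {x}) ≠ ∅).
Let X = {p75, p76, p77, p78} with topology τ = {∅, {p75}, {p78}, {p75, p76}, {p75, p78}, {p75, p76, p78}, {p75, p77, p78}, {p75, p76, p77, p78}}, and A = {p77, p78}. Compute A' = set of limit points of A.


A' = {p77}

For each x ∈ X, list the open sets U ∈ τ with x ∈ U, then check whether U ∩ (A ∖ {x}) ≠ ∅ for every such U.
  x = p75: open {p75} ∋ x has {p75} ∩ (A ∖ {p75}) = ∅, so x is NOT a limit point.
  x = p76: open {p75, p76} ∋ x has {p75, p76} ∩ (A ∖ {p76}) = ∅, so x is NOT a limit point.
  x = p77: opens ∋ x are {p75, p77, p78}, {p75, p76, p77, p78}; each meets A ∖ {p77}, so x IS a limit point.
  x = p78: open {p78} ∋ x has {p78} ∩ (A ∖ {p78}) = ∅, so x is NOT a limit point.
Collecting: A' = {p77}.


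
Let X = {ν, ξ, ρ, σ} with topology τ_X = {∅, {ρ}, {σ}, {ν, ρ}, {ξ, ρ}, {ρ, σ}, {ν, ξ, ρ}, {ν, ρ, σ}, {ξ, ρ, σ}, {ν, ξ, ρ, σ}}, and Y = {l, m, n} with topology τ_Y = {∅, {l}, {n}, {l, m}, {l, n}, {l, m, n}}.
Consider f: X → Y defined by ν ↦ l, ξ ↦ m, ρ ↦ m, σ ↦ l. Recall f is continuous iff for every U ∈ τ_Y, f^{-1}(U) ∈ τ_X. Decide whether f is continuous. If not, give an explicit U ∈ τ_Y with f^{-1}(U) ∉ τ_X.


f is NOT continuous.

Compute f^{-1}(U) for each U ∈ τ_Y:
  U = ∅: f^{-1}(U) = ∅ ∈ τ_X ✓.
  U = {l}: f^{-1}(U) = {ν, σ} ∉ τ_X ✗.
  U = {n}: f^{-1}(U) = ∅ ∈ τ_X ✓.
  U = {l, m}: f^{-1}(U) = {ν, ξ, ρ, σ} ∈ τ_X ✓.
  U = {l, n}: f^{-1}(U) = {ν, σ} ∉ τ_X ✗.
  U = {l, m, n}: f^{-1}(U) = {ν, ξ, ρ, σ} ∈ τ_X ✓.
Found U = {l} with f^{-1}(U) = {ν, σ} not in τ_X. Therefore f is NOT continuous.


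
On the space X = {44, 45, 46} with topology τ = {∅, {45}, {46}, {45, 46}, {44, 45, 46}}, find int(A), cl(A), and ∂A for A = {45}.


int(A) = {45}, cl(A) = {44, 45}, ∂A = {44}.

Closed sets in (X, τ) are complements of opens:
  closed(X, τ) = {∅, {44}, {44, 45}, {44, 46}, {44, 45, 46}}.
int(A) = ⋃ {U ∈ τ : U ⊆ A}. Opens contained in A: ∅, {45}.
Taking the union of these: int(A) = {45}.
cl(A) = ⋂ {C closed : A ⊆ C}. Closed sets containing A: {44, 45}, {44, 45, 46}.
Intersecting these: cl(A) = {44, 45}.
∂A = cl(A) ∖ int(A) = {44, 45} ∖ {45} = {44}.


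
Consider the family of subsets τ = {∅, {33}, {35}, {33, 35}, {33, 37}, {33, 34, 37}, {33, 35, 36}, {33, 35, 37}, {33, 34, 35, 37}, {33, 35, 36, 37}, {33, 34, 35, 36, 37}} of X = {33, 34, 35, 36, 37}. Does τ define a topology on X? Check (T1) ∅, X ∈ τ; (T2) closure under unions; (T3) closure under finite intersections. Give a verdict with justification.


τ IS a topology on X.

Axiom (T1): ∅ ∈ τ? Yes; X ∈ τ? Yes.
Axiom (T2/T3): check pairwise unions and intersections of members of τ.
All pairwise intersections and unions checked — each lies in τ. Therefore τ satisfies (T1), (T2), (T3): it IS a topology on X.


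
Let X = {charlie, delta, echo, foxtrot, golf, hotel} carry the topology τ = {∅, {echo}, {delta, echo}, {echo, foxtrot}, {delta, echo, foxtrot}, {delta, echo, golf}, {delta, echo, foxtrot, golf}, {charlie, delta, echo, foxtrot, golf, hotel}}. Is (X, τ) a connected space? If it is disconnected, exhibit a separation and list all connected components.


(X, τ) is connected.

Find clopen sets (U ∈ τ with X ∖ U ∈ τ):
  U = ∅, X ∖ U = {charlie, delta, echo, foxtrot, golf, hotel} — both open, so U is clopen.
  U = {charlie, delta, echo, foxtrot, golf, hotel}, X ∖ U = ∅ — both open, so U is clopen.
Only trivial clopens (∅ and X) exist, so (X, τ) is connected.
Compute connected components by grouping points that agree on all clopens:
  component: {charlie, delta, echo, foxtrot, golf, hotel}


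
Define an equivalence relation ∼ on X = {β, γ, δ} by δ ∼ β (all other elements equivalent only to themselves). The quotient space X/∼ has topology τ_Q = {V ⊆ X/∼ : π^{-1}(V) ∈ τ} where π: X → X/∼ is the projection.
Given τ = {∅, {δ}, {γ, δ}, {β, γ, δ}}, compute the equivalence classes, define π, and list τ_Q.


X/∼ = {[β=δ], [γ]}; |τ_Q| = 2.

Equivalence classes: [β=δ], [γ].
Quotient map π: X → X/∼ sends β ↦ [β=δ], γ ↦ [γ], δ ↦ [β=δ].
For each subset V ⊆ X/∼, compute π^{-1}(V) ⊆ X and check whether π^{-1}(V) ∈ τ. V is open in τ_Q iff π^{-1}(V) ∈ τ.
  V = {}: π^{-1}(V) = ∅ ∈ τ ✓.
  V = {[β=δ]}: π^{-1}(V) = {β, δ} ∉ τ ✗.
  V = {[γ]}: π^{-1}(V) = {γ} ∉ τ ✗.
  V = {[β=δ], [γ]}: π^{-1}(V) = {β, γ, δ} ∈ τ ✓.
Open sets in the quotient: τ_Q = {{}, {[β=δ], [γ]}} (2 elements).


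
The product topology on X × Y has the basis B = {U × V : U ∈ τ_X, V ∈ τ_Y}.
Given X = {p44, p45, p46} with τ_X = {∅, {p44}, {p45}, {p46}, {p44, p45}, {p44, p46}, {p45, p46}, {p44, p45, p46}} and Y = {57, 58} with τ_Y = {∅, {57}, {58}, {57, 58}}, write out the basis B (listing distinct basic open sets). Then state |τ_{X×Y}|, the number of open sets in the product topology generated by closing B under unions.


Basis B = {∅ × ∅, {p44} × {57}, {p44} × {58}, {p45} × {57}, {p45} × {58}, {p46} × {57}, {p46} × {58}, {p44} × {57, 58}, {p44, p45} × {57}, {p44, p46} × {57}, {p44, p45} × {58}, {p44, p46} × {58}, {p45} × {57, 58}, {p45, p46} × {57}, {p45, p46} × {58}, {p46} × {57, 58}, {p44, p45, p46} × {57}, {p44, p45, p46} × {58}, {p44, p45} × {57, 58}, {p44, p46} × {57, 58}, {p45, p46} × {57, 58}, {p44, p45, p46} × {57, 58}}; |τ_{X×Y}| = 64.

Enumerate products U × V with U ∈ τ_X, V ∈ τ_Y (deduplicated):
  ∅ × ∅ = {} (∅)
  {p44} × {57} = {(p44,57)}
  {p44} × {58} = {(p44,58)}
  {p45} × {57} = {(p45,57)}
  {p45} × {58} = {(p45,58)}
  {p46} × {57} = {(p46,57)}
  {p46} × {58} = {(p46,58)}
  {p44} × {57, 58} = {(p44,57), (p44,58)}
  {p44, p45} × {57} = {(p44,57), (p45,57)}
  {p44, p46} × {57} = {(p44,57), (p46,57)}
  {p44, p45} × {58} = {(p44,58), (p45,58)}
  {p44, p46} × {58} = {(p44,58), (p46,58)}
  {p45} × {57, 58} = {(p45,57), (p45,58)}
  {p45, p46} × {57} = {(p45,57), (p46,57)}
  {p45, p46} × {58} = {(p45,58), (p46,58)}
  {p46} × {57, 58} = {(p46,57), (p46,58)}
  {p44, p45, p46} × {57} = {(p44,57), (p45,57), (p46,57)}
  {p44, p45, p46} × {58} = {(p44,58), (p45,58), (p46,58)}
  {p44, p45} × {57, 58} = {(p44,57), (p44,58), (p45,57), (p45,58)}
  {p44, p46} × {57, 58} = {(p44,57), (p44,58), (p46,57), (p46,58)}
  {p45, p46} × {57, 58} = {(p45,57), (p45,58), (p46,57), (p46,58)}
  {p44, p45, p46} × {57, 58} = {(p44,57), (p44,58), (p45,57), (p45,58), (p46,57), (p46,58)}
These 22 distinct sets form the basis B.
Close under arbitrary unions to get τ_{X×Y}; counting gives |τ_{X×Y}| = 64.


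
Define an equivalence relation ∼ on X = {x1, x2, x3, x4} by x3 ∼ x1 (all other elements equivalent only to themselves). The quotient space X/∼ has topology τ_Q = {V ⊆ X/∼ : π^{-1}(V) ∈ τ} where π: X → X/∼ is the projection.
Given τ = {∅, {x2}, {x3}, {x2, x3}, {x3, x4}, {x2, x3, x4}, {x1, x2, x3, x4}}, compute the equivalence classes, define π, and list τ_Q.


X/∼ = {[x1=x3], [x2], [x4]}; |τ_Q| = 3.

Equivalence classes: [x1=x3], [x2], [x4].
Quotient map π: X → X/∼ sends x1 ↦ [x1=x3], x2 ↦ [x2], x3 ↦ [x1=x3], x4 ↦ [x4].
For each subset V ⊆ X/∼, compute π^{-1}(V) ⊆ X and check whether π^{-1}(V) ∈ τ. V is open in τ_Q iff π^{-1}(V) ∈ τ.
  V = {}: π^{-1}(V) = ∅ ∈ τ ✓.
  V = {[x1=x3]}: π^{-1}(V) = {x1, x3} ∉ τ ✗.
  V = {[x2]}: π^{-1}(V) = {x2} ∈ τ ✓.
  V = {[x1=x3], [x2]}: π^{-1}(V) = {x1, x2, x3} ∉ τ ✗.
  V = {[x4]}: π^{-1}(V) = {x4} ∉ τ ✗.
  V = {[x1=x3], [x4]}: π^{-1}(V) = {x1, x3, x4} ∉ τ ✗.
  V = {[x2], [x4]}: π^{-1}(V) = {x2, x4} ∉ τ ✗.
  V = {[x1=x3], [x2], [x4]}: π^{-1}(V) = {x1, x2, x3, x4} ∈ τ ✓.
Open sets in the quotient: τ_Q = {{}, {[x2]}, {[x1=x3], [x2], [x4]}} (3 elements).


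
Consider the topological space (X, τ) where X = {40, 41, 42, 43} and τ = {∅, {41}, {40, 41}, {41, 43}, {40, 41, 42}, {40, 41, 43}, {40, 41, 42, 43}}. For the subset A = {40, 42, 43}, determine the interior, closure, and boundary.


int(A) = ∅, cl(A) = {40, 42, 43}, ∂A = {40, 42, 43}.

Closed sets in (X, τ) are complements of opens:
  closed(X, τ) = {∅, {42}, {43}, {40, 42}, {42, 43}, {40, 42, 43}, {40, 41, 42, 43}}.
int(A) = ⋃ {U ∈ τ : U ⊆ A}. Opens contained in A: ∅.
Taking the union of these: int(A) = ∅.
cl(A) = ⋂ {C closed : A ⊆ C}. Closed sets containing A: {40, 42, 43}, {40, 41, 42, 43}.
Intersecting these: cl(A) = {40, 42, 43}.
∂A = cl(A) ∖ int(A) = {40, 42, 43} ∖ ∅ = {40, 42, 43}.


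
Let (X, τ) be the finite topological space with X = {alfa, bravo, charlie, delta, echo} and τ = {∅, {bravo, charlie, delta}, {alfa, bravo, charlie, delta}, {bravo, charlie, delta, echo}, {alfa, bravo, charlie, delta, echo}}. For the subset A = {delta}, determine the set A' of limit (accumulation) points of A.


A' = {alfa, bravo, charlie, echo}

For each x ∈ X, list the open sets U ∈ τ with x ∈ U, then check whether U ∩ (A ∖ {x}) ≠ ∅ for every such U.
  x = alfa: opens ∋ x are {alfa, bravo, charlie, delta}, {alfa, bravo, charlie, delta, echo}; each meets A ∖ {alfa}, so x IS a limit point.
  x = bravo: opens ∋ x are {bravo, charlie, delta}, {alfa, bravo, charlie, delta}, {bravo, charlie, delta, echo}, {alfa, bravo, charlie, delta, echo}; each meets A ∖ {bravo}, so x IS a limit point.
  x = charlie: opens ∋ x are {bravo, charlie, delta}, {alfa, bravo, charlie, delta}, {bravo, charlie, delta, echo}, {alfa, bravo, charlie, delta, echo}; each meets A ∖ {charlie}, so x IS a limit point.
  x = delta: open {bravo, charlie, delta} ∋ x has {bravo, charlie, delta} ∩ (A ∖ {delta}) = ∅, so x is NOT a limit point.
  x = echo: opens ∋ x are {bravo, charlie, delta, echo}, {alfa, bravo, charlie, delta, echo}; each meets A ∖ {echo}, so x IS a limit point.
Collecting: A' = {alfa, bravo, charlie, echo}.


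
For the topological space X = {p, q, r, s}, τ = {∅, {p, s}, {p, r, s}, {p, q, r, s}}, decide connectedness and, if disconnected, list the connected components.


(X, τ) is connected.

Find clopen sets (U ∈ τ with X ∖ U ∈ τ):
  U = ∅, X ∖ U = {p, q, r, s} — both open, so U is clopen.
  U = {p, q, r, s}, X ∖ U = ∅ — both open, so U is clopen.
Only trivial clopens (∅ and X) exist, so (X, τ) is connected.
Compute connected components by grouping points that agree on all clopens:
  component: {p, q, r, s}


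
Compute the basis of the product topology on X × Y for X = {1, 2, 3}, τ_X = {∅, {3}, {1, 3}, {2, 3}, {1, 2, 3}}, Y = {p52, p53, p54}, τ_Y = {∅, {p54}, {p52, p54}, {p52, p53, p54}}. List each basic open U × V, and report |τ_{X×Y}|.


Basis B = {∅ × ∅, {3} × {p54}, {1, 3} × {p54}, {2, 3} × {p54}, {3} × {p52, p54}, {1, 2, 3} × {p54}, {3} × {p52, p53, p54}, {1, 3} × {p52, p54}, {2, 3} × {p52, p54}, {1, 3} × {p52, p53, p54}, {1, 2, 3} × {p52, p54}, {2, 3} × {p52, p53, p54}, {1, 2, 3} × {p52, p53, p54}}; |τ_{X×Y}| = 30.

Enumerate products U × V with U ∈ τ_X, V ∈ τ_Y (deduplicated):
  ∅ × ∅ = {} (∅)
  {3} × {p54} = {(3,p54)}
  {1, 3} × {p54} = {(1,p54), (3,p54)}
  {2, 3} × {p54} = {(2,p54), (3,p54)}
  {3} × {p52, p54} = {(3,p52), (3,p54)}
  {1, 2, 3} × {p54} = {(1,p54), (2,p54), (3,p54)}
  {3} × {p52, p53, p54} = {(3,p52), (3,p53), (3,p54)}
  {1, 3} × {p52, p54} = {(1,p52), (1,p54), (3,p52), (3,p54)}
  {2, 3} × {p52, p54} = {(2,p52), (2,p54), (3,p52), (3,p54)}
  {1, 3} × {p52, p53, p54} = {(1,p52), (1,p53), (1,p54), (3,p52), (3,p53), (3,p54)}
  {1, 2, 3} × {p52, p54} = {(1,p52), (1,p54), (2,p52), (2,p54), (3,p52), (3,p54)}
  {2, 3} × {p52, p53, p54} = {(2,p52), (2,p53), (2,p54), (3,p52), (3,p53), (3,p54)}
  {1, 2, 3} × {p52, p53, p54} = {(1,p52), (1,p53), (1,p54), (2,p52), (2,p53), (2,p54), (3,p52), (3,p53), (3,p54)}
These 13 distinct sets form the basis B.
Close under arbitrary unions to get τ_{X×Y}; counting gives |τ_{X×Y}| = 30.


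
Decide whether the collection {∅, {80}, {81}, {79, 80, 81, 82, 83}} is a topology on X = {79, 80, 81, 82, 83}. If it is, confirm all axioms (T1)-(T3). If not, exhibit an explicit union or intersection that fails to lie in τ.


τ is NOT a topology on X.

Axiom (T1): ∅ ∈ τ? Yes; X ∈ τ? Yes.
Axiom (T2/T3): check pairwise unions and intersections of members of τ.
Counterexample for (T2): {80} ∪ {81} = {80, 81} ∉ τ. Therefore τ is NOT a topology.
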